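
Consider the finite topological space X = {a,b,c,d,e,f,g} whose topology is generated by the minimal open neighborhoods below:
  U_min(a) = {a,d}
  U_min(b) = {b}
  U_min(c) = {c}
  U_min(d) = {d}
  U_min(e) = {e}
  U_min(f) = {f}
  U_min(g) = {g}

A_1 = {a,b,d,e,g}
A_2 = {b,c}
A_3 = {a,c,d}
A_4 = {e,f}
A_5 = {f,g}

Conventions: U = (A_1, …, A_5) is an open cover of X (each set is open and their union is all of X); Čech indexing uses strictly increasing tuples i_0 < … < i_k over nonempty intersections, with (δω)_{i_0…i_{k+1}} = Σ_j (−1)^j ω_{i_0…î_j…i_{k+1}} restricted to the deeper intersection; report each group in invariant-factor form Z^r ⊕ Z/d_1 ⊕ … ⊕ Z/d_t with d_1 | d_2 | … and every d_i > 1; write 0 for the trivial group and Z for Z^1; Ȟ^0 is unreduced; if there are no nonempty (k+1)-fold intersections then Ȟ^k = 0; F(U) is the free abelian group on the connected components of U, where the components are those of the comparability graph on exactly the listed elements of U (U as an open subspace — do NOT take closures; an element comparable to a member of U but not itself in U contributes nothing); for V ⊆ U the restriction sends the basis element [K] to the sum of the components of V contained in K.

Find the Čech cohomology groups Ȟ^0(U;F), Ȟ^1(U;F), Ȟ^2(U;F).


nerve of the cover:
  A12={b} A13={a,d} A14={e} A15={g} A23={c} A45={f}
components per intersection:
  A1: {a,d} {b} {e} {g}
  A2: {b} {c}
  A3: {a,d} {c}
  A4: {e} {f}
  A5: {f} {g}
  A12: {b}
  A13: {a,d}
  A14: {e}
  A15: {g}
  A23: {c}
  A45: {f}
C dims 12,6; δ0: rk 6, SNF 1^6
Ȟ^0 = (12 − 6) − 0 = 6, so Ȟ^0 ≅ Z^6
Ȟ^1 = (6 − 0) − 6 = 0, so Ȟ^1 ≅ 0
Ȟ^2 = (0 − 0) − 0 = 0, so Ȟ^2 ≅ 0

Ȟ^0 = Z^6, Ȟ^1 = 0 and Ȟ^2 = 0


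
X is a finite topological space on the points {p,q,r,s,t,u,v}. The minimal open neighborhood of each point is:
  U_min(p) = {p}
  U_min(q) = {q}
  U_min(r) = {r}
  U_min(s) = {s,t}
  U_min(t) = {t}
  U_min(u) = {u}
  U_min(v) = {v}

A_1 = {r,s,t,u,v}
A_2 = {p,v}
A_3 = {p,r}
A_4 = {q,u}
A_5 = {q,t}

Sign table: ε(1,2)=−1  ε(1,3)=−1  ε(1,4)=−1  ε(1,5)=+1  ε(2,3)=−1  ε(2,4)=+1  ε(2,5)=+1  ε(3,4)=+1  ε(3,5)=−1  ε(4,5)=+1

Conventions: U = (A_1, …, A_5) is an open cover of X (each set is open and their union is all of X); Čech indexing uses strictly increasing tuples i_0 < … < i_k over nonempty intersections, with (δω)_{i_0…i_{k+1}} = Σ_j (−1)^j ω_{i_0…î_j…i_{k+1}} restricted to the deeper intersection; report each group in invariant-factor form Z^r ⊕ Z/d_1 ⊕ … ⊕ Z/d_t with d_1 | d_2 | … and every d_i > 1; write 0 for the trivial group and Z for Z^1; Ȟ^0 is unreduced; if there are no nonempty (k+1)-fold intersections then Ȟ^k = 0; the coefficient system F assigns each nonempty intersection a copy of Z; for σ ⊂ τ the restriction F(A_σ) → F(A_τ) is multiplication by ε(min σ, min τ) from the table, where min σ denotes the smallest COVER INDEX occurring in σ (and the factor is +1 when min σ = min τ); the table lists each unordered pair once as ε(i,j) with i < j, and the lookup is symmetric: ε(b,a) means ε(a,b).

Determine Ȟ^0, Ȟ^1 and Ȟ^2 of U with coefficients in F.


Ȟ^0 = 0; Ȟ^1 = Z ⊕ Z/2; Ȟ^2 = 0

nonempty overlaps:
  A12={v} A13={r} A14={u} A15={t} A23={p} A45={q}
C dims 5,6; δ0: rk 5, SNF 1^4·2
degree 0: 5−5−0 = 0 → Ȟ^0 ≅ 0
degree 1: 6−0−5 = 1 plus torsion [2] → Ȟ^1 ≅ Z ⊕ Z/2
degree 2: 0−0−0 = 0 → Ȟ^2 ≅ 0


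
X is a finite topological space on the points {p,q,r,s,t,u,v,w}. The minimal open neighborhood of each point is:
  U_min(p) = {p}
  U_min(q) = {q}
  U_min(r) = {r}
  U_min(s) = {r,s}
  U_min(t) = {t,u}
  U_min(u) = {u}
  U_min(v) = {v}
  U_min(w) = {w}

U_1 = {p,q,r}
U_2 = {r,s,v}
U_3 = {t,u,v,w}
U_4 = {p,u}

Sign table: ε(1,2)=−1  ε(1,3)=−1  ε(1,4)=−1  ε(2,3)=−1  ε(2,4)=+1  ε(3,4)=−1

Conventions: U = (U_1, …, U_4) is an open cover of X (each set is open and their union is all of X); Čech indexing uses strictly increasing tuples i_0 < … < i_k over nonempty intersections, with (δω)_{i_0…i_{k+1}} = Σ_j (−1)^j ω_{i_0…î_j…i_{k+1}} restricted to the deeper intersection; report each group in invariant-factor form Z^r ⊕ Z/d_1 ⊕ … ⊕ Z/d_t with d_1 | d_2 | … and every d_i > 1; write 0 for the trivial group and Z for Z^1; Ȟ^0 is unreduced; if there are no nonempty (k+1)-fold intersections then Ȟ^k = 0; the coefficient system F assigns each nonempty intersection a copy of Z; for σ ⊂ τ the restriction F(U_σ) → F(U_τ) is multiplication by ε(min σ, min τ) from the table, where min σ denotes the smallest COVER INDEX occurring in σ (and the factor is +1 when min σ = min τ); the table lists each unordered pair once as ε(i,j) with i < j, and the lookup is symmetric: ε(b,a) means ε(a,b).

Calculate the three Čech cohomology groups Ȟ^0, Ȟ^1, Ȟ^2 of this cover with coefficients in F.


Ȟ^0 ≅ Z; Ȟ^1 ≅ Z; Ȟ^2 ≅ 0

cover nerve:
  U12={r} U14={p} U23={v} U34={u}
C dims 4,4; δ0: rk 3, SNF 1^3
Ȟ^0: (4−3)−0=1 ⇒ Z
Ȟ^1: (4−0)−3=1 ⇒ Z
Ȟ^2: (0−0)−0=0 ⇒ 0


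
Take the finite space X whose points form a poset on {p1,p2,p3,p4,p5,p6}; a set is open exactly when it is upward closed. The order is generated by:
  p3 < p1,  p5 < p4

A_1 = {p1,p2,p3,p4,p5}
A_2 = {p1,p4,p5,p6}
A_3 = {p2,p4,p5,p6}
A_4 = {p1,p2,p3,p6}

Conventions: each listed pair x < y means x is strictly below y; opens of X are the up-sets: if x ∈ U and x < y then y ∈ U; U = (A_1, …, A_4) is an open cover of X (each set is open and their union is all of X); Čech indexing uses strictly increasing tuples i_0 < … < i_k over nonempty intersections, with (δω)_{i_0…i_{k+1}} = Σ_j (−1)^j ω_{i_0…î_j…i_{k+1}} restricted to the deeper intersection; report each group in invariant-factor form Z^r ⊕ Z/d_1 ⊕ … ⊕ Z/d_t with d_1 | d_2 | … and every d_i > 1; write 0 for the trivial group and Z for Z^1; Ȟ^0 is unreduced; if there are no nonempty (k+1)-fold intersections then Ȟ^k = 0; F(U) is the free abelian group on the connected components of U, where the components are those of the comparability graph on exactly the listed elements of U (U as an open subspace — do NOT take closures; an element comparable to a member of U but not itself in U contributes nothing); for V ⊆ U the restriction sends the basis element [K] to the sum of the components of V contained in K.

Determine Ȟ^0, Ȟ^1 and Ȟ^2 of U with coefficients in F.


Ȟ^0 ≅ Z^4, Ȟ^1 ≅ 0, Ȟ^2 ≅ 0

cover nerve:
  A12={p1,p4,p5} A13={p2,p4,p5} A14={p1,p2,p3} A23={p4,p5,p6} A24={p1,p6} A34={p2,p6}
  A123={p4,p5} A124={p1} A134={p2} A234={p6}
components per intersection:
  A1: {p1,p3} {p2} {p4,p5}
  A2: {p1} {p4,p5} {p6}
  A3: {p2} {p4,p5} {p6}
  A4: {p1,p3} {p2} {p6}
  A12: {p1} {p4,p5}
  A13: {p2} {p4,p5}
  A14: {p1,p3} {p2}
  A23: {p4,p5} {p6}
  A24: {p1} {p6}
  A34: {p2} {p6}
  A123: {p4,p5}
  A124: {p1}
  A134: {p2}
  A234: {p6}
C dims 12,12,4; δ0: rk 8, SNF 1^8; δ1: rk 4, SNF 1^4
Ȟ^0: (12−8)−0=4 ⇒ Z^4
Ȟ^1: (12−4)−8=0 ⇒ 0
Ȟ^2: (4−0)−4=0 ⇒ 0


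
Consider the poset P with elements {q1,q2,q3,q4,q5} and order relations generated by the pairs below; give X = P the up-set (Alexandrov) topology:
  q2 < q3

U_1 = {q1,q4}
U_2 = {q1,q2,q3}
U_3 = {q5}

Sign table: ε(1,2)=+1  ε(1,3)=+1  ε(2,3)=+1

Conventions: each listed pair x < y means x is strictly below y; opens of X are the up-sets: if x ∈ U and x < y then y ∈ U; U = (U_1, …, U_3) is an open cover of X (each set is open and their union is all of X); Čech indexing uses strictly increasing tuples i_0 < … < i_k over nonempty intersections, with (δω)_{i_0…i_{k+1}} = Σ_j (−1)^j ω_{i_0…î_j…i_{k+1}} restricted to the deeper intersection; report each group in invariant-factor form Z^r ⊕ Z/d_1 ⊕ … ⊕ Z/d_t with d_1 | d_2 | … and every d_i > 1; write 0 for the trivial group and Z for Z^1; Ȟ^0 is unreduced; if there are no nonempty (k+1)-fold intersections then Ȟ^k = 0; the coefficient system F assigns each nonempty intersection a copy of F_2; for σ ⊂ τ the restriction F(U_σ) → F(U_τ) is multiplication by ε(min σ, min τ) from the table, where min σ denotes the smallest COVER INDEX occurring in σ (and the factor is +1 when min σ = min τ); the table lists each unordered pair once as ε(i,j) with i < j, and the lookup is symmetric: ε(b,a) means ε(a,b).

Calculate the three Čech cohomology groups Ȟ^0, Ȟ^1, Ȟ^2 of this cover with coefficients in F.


Ȟ^0 ≅ Z/2 ⊕ Z/2, Ȟ^1 ≅ 0, Ȟ^2 ≅ 0

nerve simplices:
  U12={q1}
C dims 3,1; δ0: rk_F2 1
degree 0: 3−1−0 = 2 → Ȟ^0 ≅ Z/2 ⊕ Z/2
degree 1: 1−0−1 = 0 → Ȟ^1 ≅ 0
degree 2: 0−0−0 = 0 → Ȟ^2 ≅ 0


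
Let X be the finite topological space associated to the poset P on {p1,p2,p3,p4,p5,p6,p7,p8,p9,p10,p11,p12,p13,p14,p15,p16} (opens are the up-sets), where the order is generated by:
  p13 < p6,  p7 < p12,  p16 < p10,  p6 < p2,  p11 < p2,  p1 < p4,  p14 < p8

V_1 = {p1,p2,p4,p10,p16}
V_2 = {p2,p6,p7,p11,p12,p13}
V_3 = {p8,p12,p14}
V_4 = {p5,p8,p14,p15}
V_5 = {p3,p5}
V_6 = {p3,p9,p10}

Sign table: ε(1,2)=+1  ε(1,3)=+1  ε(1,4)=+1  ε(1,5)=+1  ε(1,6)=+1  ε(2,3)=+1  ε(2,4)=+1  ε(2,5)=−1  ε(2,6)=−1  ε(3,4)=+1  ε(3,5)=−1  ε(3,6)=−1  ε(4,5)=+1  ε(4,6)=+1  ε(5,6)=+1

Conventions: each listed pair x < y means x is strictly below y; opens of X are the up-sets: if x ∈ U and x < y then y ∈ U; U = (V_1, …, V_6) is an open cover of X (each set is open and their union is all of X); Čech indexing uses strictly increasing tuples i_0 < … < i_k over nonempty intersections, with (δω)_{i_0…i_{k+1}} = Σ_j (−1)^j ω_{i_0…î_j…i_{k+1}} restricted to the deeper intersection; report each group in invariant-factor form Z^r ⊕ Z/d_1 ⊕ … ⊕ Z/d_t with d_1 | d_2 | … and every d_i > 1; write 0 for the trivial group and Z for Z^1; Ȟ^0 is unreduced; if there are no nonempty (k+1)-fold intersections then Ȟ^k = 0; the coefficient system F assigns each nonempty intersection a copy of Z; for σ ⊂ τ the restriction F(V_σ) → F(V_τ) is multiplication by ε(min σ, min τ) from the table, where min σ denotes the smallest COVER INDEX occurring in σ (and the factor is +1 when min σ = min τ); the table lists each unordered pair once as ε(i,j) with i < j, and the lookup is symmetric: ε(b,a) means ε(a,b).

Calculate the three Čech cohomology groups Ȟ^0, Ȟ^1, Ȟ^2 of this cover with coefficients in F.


Ȟ^0 = Z, Ȟ^1 = Z and Ȟ^2 = 0

intersection data:
  V12={p2} V16={p10} V23={p12} V34={p8,p14} V45={p5} V56={p3}
C dims 6,6; δ0: rk 5, SNF 1^5
Ȟ^0 = (6 − 5) − 0 = 1, so Ȟ^0 ≅ Z
Ȟ^1 = (6 − 0) − 5 = 1, so Ȟ^1 ≅ Z
Ȟ^2 = (0 − 0) − 0 = 0, so Ȟ^2 ≅ 0


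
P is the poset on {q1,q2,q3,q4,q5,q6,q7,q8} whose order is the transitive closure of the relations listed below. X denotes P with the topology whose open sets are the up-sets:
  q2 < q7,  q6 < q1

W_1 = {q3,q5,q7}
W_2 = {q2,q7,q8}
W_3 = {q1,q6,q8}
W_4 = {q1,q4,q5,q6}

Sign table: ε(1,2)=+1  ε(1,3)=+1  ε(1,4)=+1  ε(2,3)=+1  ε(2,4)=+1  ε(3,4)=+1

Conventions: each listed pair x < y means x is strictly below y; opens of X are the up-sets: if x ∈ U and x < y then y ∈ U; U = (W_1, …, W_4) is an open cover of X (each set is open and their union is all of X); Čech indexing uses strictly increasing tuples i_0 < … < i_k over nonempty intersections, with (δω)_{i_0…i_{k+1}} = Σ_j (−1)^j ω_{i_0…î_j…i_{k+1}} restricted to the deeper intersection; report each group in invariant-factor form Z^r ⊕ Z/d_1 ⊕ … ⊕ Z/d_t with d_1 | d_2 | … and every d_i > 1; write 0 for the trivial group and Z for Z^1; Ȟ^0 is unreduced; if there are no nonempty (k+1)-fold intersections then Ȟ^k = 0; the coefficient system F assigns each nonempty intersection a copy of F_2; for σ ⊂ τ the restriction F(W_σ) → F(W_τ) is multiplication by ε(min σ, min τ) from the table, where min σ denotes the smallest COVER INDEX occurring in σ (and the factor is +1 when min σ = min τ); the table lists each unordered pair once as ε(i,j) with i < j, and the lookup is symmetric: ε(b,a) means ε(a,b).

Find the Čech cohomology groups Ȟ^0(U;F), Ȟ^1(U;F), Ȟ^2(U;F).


Ȟ^0 ≅ Z/2, Ȟ^1 ≅ Z/2, Ȟ^2 ≅ 0

nerve of the cover:
  W12={q7} W14={q5} W23={q8} W34={q1,q6}
C dims 4,4; δ0: rk_F2 3
Ȟ^0 = (4 − 3) − 0 = 1, so Ȟ^0 ≅ Z/2
Ȟ^1 = (4 − 0) − 3 = 1, so Ȟ^1 ≅ Z/2
Ȟ^2 = (0 − 0) − 0 = 0, so Ȟ^2 ≅ 0


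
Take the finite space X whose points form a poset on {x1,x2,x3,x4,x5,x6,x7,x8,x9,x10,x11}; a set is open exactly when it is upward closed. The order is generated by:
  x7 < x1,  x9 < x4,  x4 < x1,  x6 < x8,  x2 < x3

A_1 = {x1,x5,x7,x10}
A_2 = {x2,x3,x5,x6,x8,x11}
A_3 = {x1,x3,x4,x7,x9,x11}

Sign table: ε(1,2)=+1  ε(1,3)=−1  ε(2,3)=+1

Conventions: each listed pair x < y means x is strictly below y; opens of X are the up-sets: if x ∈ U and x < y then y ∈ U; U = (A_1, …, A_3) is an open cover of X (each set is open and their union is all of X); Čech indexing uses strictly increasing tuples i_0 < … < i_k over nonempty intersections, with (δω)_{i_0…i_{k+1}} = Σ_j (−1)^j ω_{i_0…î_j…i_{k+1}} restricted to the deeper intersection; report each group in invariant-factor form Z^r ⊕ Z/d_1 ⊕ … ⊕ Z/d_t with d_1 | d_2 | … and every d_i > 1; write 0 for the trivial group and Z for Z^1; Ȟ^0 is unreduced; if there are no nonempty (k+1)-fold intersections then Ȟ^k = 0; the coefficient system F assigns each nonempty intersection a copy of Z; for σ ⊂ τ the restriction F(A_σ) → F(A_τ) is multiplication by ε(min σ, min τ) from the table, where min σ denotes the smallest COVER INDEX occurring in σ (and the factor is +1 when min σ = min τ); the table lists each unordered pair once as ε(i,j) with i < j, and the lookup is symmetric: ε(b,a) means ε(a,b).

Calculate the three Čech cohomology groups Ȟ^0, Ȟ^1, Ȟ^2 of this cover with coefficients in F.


Ȟ^0 ≅ 0, Ȟ^1 ≅ Z/2 and Ȟ^2 ≅ 0

nonempty overlaps:
  A12={x5} A13={x1,x7} A23={x3,x11}
C dims 3,3; δ0: rk 3, SNF 1^2·2
degree 0: 3−3−0 = 0 → Ȟ^0 ≅ 0
degree 1: 3−0−3 = 0 plus torsion [2] → Ȟ^1 ≅ Z/2
degree 2: 0−0−0 = 0 → Ȟ^2 ≅ 0


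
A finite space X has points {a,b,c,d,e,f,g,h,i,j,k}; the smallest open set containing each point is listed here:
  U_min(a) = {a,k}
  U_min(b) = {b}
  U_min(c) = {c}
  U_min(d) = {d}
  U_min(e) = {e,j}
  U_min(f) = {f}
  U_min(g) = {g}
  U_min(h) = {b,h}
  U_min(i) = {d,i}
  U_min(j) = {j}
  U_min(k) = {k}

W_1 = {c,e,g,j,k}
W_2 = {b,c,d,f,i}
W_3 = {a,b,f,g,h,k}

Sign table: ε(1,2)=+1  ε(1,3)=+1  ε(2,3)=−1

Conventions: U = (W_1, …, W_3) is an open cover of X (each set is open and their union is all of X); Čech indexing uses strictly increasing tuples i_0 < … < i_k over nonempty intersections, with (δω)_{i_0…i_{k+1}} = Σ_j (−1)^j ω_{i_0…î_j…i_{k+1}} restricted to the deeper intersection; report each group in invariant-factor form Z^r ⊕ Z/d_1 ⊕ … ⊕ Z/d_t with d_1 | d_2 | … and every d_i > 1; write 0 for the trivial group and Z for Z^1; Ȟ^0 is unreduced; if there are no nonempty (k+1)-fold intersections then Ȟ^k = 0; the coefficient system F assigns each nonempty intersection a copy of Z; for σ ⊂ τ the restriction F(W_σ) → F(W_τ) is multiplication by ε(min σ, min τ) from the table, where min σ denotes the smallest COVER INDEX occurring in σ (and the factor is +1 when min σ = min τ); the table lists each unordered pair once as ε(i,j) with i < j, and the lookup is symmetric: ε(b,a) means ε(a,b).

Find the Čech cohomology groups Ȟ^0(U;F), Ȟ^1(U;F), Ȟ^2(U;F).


Ȟ^0(U;F) ≅ 0,  Ȟ^1(U;F) ≅ Z/2,  Ȟ^2(U;F) ≅ 0

nonempty overlaps:
  W12={c} W13={g,k} W23={b,f}
C dims 3,3; δ0: rk 3, SNF 1^2·2
degree 0: 3−3−0 = 0 → Ȟ^0 ≅ 0
degree 1: 3−0−3 = 0 plus torsion [2] → Ȟ^1 ≅ Z/2
degree 2: 0−0−0 = 0 → Ȟ^2 ≅ 0


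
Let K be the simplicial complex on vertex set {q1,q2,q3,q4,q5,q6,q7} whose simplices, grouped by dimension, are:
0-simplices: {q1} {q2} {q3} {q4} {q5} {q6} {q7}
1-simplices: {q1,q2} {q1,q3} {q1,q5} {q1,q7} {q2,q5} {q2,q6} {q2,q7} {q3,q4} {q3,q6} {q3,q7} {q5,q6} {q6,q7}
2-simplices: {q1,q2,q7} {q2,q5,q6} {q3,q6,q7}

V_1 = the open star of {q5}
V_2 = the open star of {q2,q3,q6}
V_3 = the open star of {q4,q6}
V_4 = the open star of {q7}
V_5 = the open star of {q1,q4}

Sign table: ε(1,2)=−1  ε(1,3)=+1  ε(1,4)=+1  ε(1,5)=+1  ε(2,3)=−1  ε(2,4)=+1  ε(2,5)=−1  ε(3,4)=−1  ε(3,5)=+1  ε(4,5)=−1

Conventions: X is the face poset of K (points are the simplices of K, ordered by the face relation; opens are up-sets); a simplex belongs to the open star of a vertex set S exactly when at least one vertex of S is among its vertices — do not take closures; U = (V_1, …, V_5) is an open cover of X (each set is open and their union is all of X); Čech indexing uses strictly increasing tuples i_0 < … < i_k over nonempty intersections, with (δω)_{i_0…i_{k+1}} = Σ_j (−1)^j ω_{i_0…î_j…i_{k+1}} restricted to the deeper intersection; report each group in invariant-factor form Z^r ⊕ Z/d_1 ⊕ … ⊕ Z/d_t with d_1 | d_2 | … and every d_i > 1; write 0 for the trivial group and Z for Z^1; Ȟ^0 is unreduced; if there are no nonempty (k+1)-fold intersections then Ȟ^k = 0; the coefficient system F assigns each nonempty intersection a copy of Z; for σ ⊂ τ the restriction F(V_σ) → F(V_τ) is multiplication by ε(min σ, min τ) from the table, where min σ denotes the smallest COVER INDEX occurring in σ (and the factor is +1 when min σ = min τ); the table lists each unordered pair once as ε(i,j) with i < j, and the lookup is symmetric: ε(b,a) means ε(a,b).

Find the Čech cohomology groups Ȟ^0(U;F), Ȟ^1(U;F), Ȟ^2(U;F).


Ȟ^0 ≅ Z, Ȟ^1 ≅ Z, Ȟ^2 ≅ 0

cover nerve:
  V1={{q5},{q1,q5},{q2,q5},{q5,q6},{q2,q5,q6}} V2={{q2},{q3},{q6},{q1,q2},{q1,q3},{q2,q5},{q2,q6},{q2,q7},{q3,q4},{q3,q6},{q3,q7},{q5,q6},{q6,q7},{q1,q2,q7},{q2,q5,q6},{q3,q6,q7}} V3={{q4},{q6},{q2,q6},{q3,q4},{q3,q6},{q5,q6},{q6,q7},{q2,q5,q6},{q3,q6,q7}} V4={{q7},{q1,q7},{q2,q7},{q3,q7},{q6,q7},{q1,q2,q7},{q3,q6,q7}} V5={{q1},{q4},{q1,q2},{q1,q3},{q1,q5},{q1,q7},{q3,q4},{q1,q2,q7}}
  V12={{q2,q5},{q5,q6},{q2,q5,q6}} V13={{q5,q6},{q2,q5,q6}} V15={{q1,q5}} V23={{q6},{q2,q6},{q3,q4},{q3,q6},{q5,q6},{q6,q7},{q2,q5,q6},{q3,q6,q7}} V24={{q2,q7},{q3,q7},{q6,q7},{q1,q2,q7},{q3,q6,q7}} V25={{q1,q2},{q1,q3},{q3,q4},{q1,q2,q7}} V34={{q6,q7},{q3,q6,q7}} V35={{q4},{q3,q4}} V45={{q1,q7},{q1,q2,q7}}
  V123={{q5,q6},{q2,q5,q6}} V234={{q6,q7},{q3,q6,q7}} V235={{q3,q4}} V245={{q1,q2,q7}}
C dims 5,9,4; δ0: rk 4, SNF 1^4; δ1: rk 4, SNF 1^4
Ȟ^0: (5−4)−0=1 ⇒ Z
Ȟ^1: (9−4)−4=1 ⇒ Z
Ȟ^2: (4−0)−4=0 ⇒ 0


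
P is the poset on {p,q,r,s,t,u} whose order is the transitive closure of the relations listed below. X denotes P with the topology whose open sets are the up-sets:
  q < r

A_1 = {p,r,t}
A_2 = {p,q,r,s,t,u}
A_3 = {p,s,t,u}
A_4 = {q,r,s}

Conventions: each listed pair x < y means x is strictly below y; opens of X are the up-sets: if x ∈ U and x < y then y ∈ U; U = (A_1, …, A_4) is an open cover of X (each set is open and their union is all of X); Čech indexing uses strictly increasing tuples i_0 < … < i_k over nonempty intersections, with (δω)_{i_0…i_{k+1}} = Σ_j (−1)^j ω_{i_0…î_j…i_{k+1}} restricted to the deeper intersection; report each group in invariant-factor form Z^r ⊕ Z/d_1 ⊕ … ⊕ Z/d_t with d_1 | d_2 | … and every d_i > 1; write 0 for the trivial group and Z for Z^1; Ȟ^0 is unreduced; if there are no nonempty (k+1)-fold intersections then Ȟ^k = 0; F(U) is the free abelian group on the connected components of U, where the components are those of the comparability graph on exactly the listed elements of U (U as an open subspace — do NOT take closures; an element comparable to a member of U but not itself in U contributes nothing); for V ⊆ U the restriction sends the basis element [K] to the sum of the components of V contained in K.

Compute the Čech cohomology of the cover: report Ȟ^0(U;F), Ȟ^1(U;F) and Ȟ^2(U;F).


nerve simplices:
  A12={p,r,t} A13={p,t} A14={r} A23={p,s,t,u} A24={q,r,s} A34={s}
  A123={p,t} A124={r} A234={s}
components per intersection:
  A1: {p} {r} {t}
  A2: {p} {q,r} {s} {t} {u}
  A3: {p} {s} {t} {u}
  A4: {q,r} {s}
  A12: {p} {r} {t}
  A13: {p} {t}
  A14: {r}
  A23: {p} {s} {t} {u}
  A24: {q,r} {s}
  A34: {s}
  A123: {p} {t}
  A124: {r}
  A234: {s}
C dims 14,13,4; δ0: rk 9, SNF 1^9; δ1: rk 4, SNF 1^4
degree 0: 14−9−0 = 5 → Ȟ^0 ≅ Z^5
degree 1: 13−4−9 = 0 → Ȟ^1 ≅ 0
degree 2: 4−0−4 = 0 → Ȟ^2 ≅ 0

Ȟ^0 = Z^5; Ȟ^1 = 0; Ȟ^2 = 0


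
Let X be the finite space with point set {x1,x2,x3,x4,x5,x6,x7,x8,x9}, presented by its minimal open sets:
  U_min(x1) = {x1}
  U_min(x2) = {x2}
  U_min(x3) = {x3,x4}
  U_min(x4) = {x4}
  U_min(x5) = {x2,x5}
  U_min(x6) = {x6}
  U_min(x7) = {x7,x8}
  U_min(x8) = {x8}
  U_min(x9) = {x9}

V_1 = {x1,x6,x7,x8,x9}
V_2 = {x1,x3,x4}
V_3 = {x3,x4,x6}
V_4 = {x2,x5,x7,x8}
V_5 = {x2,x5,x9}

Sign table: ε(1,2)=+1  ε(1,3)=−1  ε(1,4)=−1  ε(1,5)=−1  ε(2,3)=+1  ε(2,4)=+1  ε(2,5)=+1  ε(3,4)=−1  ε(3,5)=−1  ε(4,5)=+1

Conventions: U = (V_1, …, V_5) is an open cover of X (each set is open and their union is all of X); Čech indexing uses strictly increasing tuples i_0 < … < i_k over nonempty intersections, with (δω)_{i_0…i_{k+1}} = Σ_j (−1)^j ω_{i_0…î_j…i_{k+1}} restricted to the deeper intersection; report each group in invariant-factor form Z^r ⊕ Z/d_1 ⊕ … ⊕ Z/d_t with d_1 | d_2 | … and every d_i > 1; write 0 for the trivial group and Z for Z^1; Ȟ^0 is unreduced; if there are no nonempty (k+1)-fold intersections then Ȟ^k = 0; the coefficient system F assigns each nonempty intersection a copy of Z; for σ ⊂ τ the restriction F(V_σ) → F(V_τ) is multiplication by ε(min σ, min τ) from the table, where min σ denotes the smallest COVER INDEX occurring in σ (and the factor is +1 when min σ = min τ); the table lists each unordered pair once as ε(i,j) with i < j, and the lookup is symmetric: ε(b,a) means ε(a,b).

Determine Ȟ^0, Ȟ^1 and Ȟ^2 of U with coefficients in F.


Ȟ^0 ≅ 0,  Ȟ^1 ≅ Z ⊕ Z/2,  Ȟ^2 ≅ 0

intersection data:
  V12={x1} V13={x6} V14={x7,x8} V15={x9} V23={x3,x4} V45={x2,x5}
C dims 5,6; δ0: rk 5, SNF 1^4·2
Ȟ^0 = (5 − 5) − 0 = 0, so Ȟ^0 ≅ 0
Ȟ^1 = (6 − 0) − 5 = 1 plus torsion [2], so Ȟ^1 ≅ Z ⊕ Z/2
Ȟ^2 = (0 − 0) − 0 = 0, so Ȟ^2 ≅ 0


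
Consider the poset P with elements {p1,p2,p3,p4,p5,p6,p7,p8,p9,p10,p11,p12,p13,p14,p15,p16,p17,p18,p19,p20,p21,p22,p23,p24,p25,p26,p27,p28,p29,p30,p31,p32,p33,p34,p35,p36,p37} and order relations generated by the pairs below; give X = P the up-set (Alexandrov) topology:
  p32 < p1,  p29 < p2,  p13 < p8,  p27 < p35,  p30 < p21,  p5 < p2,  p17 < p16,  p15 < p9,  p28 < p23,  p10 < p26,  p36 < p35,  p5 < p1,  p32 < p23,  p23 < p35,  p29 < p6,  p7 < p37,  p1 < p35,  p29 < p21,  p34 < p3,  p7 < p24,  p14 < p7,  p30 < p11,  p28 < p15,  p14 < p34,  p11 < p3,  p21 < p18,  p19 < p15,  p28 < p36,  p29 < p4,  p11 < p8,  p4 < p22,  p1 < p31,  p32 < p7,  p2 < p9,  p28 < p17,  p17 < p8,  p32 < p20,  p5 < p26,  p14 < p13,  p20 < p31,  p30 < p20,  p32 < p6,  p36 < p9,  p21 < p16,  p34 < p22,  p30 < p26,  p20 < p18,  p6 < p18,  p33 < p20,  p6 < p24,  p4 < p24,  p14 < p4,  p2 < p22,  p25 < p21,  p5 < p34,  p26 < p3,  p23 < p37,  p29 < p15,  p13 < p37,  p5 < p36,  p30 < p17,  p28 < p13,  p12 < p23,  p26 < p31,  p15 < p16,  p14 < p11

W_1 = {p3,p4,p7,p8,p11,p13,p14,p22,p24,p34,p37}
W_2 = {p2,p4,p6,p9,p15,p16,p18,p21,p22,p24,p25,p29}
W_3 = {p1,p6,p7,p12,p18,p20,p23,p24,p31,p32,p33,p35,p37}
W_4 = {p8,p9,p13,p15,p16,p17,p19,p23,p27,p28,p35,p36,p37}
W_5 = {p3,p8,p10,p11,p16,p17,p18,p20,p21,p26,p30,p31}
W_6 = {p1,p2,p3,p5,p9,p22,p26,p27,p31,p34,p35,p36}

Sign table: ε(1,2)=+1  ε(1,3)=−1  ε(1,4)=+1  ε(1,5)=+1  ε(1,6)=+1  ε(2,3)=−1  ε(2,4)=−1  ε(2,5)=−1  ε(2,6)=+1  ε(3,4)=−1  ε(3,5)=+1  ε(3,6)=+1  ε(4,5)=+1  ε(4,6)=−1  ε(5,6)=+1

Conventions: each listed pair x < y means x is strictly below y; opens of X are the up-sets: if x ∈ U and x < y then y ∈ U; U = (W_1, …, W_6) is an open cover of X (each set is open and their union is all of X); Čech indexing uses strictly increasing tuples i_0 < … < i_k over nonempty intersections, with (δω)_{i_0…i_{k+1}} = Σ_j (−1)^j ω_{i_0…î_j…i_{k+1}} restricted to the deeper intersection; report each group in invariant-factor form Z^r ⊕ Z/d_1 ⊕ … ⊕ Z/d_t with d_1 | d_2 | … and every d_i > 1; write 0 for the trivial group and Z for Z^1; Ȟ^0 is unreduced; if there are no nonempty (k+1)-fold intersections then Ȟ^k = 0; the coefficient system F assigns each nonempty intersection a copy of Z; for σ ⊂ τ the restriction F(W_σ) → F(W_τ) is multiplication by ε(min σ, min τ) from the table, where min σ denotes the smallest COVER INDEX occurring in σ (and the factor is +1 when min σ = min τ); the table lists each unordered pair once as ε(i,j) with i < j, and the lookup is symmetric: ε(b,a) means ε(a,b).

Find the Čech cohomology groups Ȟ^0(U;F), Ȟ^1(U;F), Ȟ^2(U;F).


nerve of the cover:
  W12={p4,p22,p24} W13={p7,p24,p37} W14={p8,p13,p37} W15={p3,p8,p11} W16={p3,p22,p34} W23={p6,p18,p24} W24={p9,p15,p16} W25={p16,p18,p21} W26={p2,p9,p22} W34={p23,p35,p37} W35={p18,p20,p31} W36={p1,p31,p35} W45={p8,p16,p17} W46={p9,p27,p35,p36} W56={p3,p26,p31}
  W123={p24} W126={p22} W134={p37} W145={p8} W156={p3} W235={p18} W245={p16} W246={p9} W346={p35} W356={p31}
C dims 6,15,10; δ0: rk 6, SNF 1^5·2; δ1: rk 9, SNF 1^9
Ȟ^0 = (6 − 6) − 0 = 0, so Ȟ^0 ≅ 0
Ȟ^1 = (15 − 9) − 6 = 0 plus torsion [2], so Ȟ^1 ≅ Z/2
Ȟ^2 = (10 − 0) − 9 = 1, so Ȟ^2 ≅ Z

Ȟ^0 ≅ 0, Ȟ^1 ≅ Z/2, Ȟ^2 ≅ Z


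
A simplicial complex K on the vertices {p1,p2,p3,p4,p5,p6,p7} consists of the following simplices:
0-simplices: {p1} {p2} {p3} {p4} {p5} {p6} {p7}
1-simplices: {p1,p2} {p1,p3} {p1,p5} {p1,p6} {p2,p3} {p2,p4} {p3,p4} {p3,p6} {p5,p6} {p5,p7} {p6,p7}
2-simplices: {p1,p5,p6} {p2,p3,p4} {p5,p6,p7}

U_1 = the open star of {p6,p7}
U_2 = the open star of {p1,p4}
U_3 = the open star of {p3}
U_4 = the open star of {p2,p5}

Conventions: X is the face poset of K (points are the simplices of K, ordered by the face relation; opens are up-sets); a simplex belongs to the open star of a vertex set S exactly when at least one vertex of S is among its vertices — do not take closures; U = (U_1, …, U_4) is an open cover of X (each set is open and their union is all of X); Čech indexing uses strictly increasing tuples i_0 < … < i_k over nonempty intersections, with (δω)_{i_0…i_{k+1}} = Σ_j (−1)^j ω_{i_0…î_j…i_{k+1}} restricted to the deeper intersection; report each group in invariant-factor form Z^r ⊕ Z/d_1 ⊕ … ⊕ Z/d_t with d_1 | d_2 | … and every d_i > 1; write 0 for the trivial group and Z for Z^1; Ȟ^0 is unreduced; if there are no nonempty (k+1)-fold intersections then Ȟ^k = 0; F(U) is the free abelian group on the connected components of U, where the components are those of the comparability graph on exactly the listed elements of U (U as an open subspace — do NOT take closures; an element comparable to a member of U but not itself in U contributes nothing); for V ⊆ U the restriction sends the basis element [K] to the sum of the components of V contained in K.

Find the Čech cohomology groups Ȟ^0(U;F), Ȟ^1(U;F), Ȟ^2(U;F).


Ȟ^0 = Z, Ȟ^1 = Z^2, Ȟ^2 = 0

nonempty intersections:
  U1={{p6},{p7},{p1,p6},{p3,p6},{p5,p6},{p5,p7},{p6,p7},{p1,p5,p6},{p5,p6,p7}} U2={{p1},{p4},{p1,p2},{p1,p3},{p1,p5},{p1,p6},{p2,p4},{p3,p4},{p1,p5,p6},{p2,p3,p4}} U3={{p3},{p1,p3},{p2,p3},{p3,p4},{p3,p6},{p2,p3,p4}} U4={{p2},{p5},{p1,p2},{p1,p5},{p2,p3},{p2,p4},{p5,p6},{p5,p7},{p1,p5,p6},{p2,p3,p4},{p5,p6,p7}}
  U12={{p1,p6},{p1,p5,p6}} U13={{p3,p6}} U14={{p5,p6},{p5,p7},{p1,p5,p6},{p5,p6,p7}} U23={{p1,p3},{p3,p4},{p2,p3,p4}} U24={{p1,p2},{p1,p5},{p2,p4},{p1,p5,p6},{p2,p3,p4}} U34={{p2,p3},{p2,p3,p4}}
  U124={{p1,p5,p6}} U234={{p2,p3,p4}}
components per intersection:
  U1: {{p6},{p7},{p1,p6},{p3,p6},{p5,p6},{p5,p7},{p6,p7},{p1,p5,p6},{p5,p6,p7}}
  U2: {{p1},{p1,p2},{p1,p3},{p1,p5},{p1,p6},{p1,p5,p6}} {{p4},{p2,p4},{p3,p4},{p2,p3,p4}}
  U3: {{p3},{p1,p3},{p2,p3},{p3,p4},{p3,p6},{p2,p3,p4}}
  U4: {{p2},{p1,p2},{p2,p3},{p2,p4},{p2,p3,p4}} {{p5},{p1,p5},{p5,p6},{p5,p7},{p1,p5,p6},{p5,p6,p7}}
  U12: {{p1,p6},{p1,p5,p6}}
  U13: {{p3,p6}}
  U14: {{p5,p6},{p5,p7},{p1,p5,p6},{p5,p6,p7}}
  U23: {{p1,p3}} {{p3,p4},{p2,p3,p4}}
  U24: {{p1,p2}} {{p1,p5},{p1,p5,p6}} {{p2,p4},{p2,p3,p4}}
  U34: {{p2,p3},{p2,p3,p4}}
  U124: {{p1,p5,p6}}
  U234: {{p2,p3,p4}}
C dims 6,9,2; δ0: rk 5, SNF 1^5; δ1: rk 2, SNF 1^2
Ȟ^0: (6−5)−0=1 ⇒ Z
Ȟ^1: (9−2)−5=2 ⇒ Z^2
Ȟ^2: (2−0)−2=0 ⇒ 0


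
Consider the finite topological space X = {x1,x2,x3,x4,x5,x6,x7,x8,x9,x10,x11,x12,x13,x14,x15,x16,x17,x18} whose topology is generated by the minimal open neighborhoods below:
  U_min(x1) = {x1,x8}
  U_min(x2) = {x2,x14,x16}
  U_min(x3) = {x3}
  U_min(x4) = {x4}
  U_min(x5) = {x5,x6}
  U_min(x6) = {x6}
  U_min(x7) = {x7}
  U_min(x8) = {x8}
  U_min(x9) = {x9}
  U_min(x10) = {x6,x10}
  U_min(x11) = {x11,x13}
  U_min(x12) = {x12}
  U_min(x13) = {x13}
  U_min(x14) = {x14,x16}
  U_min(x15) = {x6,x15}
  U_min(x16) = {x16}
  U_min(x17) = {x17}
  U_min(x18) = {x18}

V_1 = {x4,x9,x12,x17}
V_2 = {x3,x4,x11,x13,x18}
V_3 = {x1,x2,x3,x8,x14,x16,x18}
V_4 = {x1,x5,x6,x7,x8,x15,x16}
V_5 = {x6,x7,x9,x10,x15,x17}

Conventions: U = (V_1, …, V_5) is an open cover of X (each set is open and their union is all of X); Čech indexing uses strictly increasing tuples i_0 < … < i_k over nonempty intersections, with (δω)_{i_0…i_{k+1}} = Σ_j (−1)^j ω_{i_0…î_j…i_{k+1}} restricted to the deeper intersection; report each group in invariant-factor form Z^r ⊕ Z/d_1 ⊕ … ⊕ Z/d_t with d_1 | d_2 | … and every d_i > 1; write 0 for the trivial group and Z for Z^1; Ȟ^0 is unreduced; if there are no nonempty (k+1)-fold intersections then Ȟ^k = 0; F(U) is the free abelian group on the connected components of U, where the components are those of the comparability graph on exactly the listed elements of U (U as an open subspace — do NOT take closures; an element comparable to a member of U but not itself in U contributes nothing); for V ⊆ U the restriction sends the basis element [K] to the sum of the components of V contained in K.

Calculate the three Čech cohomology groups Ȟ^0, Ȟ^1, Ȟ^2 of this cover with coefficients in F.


nonempty intersections:
  V12={x4} V15={x9,x17} V23={x3,x18} V34={x1,x8,x16} V45={x6,x7,x15}
components per intersection:
  V1: {x4} {x9} {x12} {x17}
  V2: {x3} {x4} {x11,x13} {x18}
  V3: {x1,x8} {x2,x14,x16} {x3} {x18}
  V4: {x1,x8} {x5,x6,x15} {x7} {x16}
  V5: {x6,x10,x15} {x7} {x9} {x17}
  V12: {x4}
  V15: {x9} {x17}
  V23: {x3} {x18}
  V34: {x1,x8} {x16}
  V45: {x6,x15} {x7}
C dims 20,9; δ0: rk 9, SNF 1^9
Ȟ^0: (20−9)−0=11 ⇒ Z^11
Ȟ^1: (9−0)−9=0 ⇒ 0
Ȟ^2: (0−0)−0=0 ⇒ 0

Ȟ^0 ≅ Z^11, Ȟ^1 ≅ 0, Ȟ^2 ≅ 0


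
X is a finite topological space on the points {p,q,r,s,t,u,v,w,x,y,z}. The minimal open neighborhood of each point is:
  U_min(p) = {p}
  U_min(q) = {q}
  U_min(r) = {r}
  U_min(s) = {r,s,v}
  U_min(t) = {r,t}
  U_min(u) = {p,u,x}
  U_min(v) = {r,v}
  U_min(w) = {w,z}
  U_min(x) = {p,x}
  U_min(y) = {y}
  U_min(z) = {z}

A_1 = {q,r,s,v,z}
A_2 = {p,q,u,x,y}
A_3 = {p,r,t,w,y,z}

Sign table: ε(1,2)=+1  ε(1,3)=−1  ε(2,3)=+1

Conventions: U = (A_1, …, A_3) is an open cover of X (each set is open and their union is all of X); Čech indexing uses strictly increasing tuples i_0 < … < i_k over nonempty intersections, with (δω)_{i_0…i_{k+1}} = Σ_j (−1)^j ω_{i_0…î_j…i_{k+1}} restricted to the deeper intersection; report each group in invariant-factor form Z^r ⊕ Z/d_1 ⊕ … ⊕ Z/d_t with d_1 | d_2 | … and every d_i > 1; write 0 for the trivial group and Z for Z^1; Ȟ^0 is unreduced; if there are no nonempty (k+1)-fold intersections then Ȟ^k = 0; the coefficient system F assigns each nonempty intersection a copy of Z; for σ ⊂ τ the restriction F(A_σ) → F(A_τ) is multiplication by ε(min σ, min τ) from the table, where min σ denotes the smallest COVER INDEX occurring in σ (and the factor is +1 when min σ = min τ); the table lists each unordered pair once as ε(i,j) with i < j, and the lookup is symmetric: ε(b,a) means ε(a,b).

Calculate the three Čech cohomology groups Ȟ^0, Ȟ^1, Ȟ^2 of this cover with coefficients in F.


nerve simplices:
  A12={q} A13={r,z} A23={p,y}
C dims 3,3; δ0: rk 3, SNF 1^2·2
degree 0: 3−3−0 = 0 → Ȟ^0 ≅ 0
degree 1: 3−0−3 = 0 plus torsion [2] → Ȟ^1 ≅ Z/2
degree 2: 0−0−0 = 0 → Ȟ^2 ≅ 0

Ȟ^0 ≅ 0; Ȟ^1 ≅ Z/2; Ȟ^2 ≅ 0


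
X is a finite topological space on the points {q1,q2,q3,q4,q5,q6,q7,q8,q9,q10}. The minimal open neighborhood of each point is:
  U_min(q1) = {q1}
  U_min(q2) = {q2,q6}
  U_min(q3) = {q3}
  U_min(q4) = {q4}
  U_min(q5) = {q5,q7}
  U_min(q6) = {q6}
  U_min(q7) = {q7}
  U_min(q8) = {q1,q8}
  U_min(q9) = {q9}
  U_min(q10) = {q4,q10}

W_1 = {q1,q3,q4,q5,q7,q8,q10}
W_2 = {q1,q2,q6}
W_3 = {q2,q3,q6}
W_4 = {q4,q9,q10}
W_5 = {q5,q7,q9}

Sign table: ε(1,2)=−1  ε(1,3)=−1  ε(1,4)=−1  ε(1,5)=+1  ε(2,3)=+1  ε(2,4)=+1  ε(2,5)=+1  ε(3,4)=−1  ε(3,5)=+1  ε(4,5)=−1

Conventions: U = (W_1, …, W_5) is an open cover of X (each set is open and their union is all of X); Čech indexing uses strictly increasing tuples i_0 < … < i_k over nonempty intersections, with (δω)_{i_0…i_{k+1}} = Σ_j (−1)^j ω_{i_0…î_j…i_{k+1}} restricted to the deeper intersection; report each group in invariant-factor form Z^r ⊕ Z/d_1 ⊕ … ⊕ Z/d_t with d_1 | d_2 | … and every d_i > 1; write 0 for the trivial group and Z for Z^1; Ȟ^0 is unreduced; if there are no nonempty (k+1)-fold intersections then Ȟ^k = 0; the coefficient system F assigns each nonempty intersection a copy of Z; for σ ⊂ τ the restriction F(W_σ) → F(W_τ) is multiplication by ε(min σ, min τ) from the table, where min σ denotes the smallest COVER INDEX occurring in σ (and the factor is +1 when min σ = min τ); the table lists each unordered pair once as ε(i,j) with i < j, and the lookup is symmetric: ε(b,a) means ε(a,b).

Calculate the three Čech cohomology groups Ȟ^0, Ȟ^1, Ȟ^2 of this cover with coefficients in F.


cover nerve:
  W12={q1} W13={q3} W14={q4,q10} W15={q5,q7} W23={q2,q6} W45={q9}
C dims 5,6; δ0: rk 4, SNF 1^4
Ȟ^0: (5−4)−0=1 ⇒ Z
Ȟ^1: (6−0)−4=2 ⇒ Z^2
Ȟ^2: (0−0)−0=0 ⇒ 0

Ȟ^0 = Z,  Ȟ^1 = Z^2,  Ȟ^2 = 0


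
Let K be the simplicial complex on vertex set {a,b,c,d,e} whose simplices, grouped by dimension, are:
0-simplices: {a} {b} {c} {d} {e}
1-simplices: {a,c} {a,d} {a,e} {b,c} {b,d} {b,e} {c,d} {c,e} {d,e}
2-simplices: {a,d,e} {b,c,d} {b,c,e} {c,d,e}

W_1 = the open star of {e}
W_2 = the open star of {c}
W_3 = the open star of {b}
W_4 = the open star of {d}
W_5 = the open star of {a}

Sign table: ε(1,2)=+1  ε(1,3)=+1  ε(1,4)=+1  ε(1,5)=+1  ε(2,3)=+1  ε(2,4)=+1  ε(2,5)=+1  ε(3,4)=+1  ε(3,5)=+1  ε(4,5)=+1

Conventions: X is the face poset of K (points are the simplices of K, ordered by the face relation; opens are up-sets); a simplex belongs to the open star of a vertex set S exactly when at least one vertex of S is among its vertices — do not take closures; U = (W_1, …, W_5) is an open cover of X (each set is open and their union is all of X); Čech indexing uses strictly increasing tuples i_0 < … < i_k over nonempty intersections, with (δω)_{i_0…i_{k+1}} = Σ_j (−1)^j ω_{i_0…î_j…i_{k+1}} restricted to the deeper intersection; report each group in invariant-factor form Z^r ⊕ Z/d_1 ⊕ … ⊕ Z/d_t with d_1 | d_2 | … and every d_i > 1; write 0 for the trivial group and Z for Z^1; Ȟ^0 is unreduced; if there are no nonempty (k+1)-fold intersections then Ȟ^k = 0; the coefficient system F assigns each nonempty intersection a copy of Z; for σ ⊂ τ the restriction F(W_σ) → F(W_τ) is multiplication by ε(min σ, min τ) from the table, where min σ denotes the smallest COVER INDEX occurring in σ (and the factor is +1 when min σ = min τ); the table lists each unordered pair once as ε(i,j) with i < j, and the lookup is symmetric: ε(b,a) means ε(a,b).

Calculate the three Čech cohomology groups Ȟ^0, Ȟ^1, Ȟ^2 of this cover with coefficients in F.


Ȟ^0(U;F) ≅ Z,  Ȟ^1(U;F) ≅ Z,  Ȟ^2(U;F) ≅ 0

nonempty intersections:
  W1={{e},{a,e},{b,e},{c,e},{d,e},{a,d,e},{b,c,e},{c,d,e}} W2={{c},{a,c},{b,c},{c,d},{c,e},{b,c,d},{b,c,e},{c,d,e}} W3={{b},{b,c},{b,d},{b,e},{b,c,d},{b,c,e}} W4={{d},{a,d},{b,d},{c,d},{d,e},{a,d,e},{b,c,d},{c,d,e}} W5={{a},{a,c},{a,d},{a,e},{a,d,e}}
  W12={{c,e},{b,c,e},{c,d,e}} W13={{b,e},{b,c,e}} W14={{d,e},{a,d,e},{c,d,e}} W15={{a,e},{a,d,e}} W23={{b,c},{b,c,d},{b,c,e}} W24={{c,d},{b,c,d},{c,d,e}} W25={{a,c}} W34={{b,d},{b,c,d}} W45={{a,d},{a,d,e}}
  W123={{b,c,e}} W124={{c,d,e}} W145={{a,d,e}} W234={{b,c,d}}
C dims 5,9,4; δ0: rk 4, SNF 1^4; δ1: rk 4, SNF 1^4
Ȟ^0: (5−4)−0=1 ⇒ Z
Ȟ^1: (9−4)−4=1 ⇒ Z
Ȟ^2: (4−0)−4=0 ⇒ 0


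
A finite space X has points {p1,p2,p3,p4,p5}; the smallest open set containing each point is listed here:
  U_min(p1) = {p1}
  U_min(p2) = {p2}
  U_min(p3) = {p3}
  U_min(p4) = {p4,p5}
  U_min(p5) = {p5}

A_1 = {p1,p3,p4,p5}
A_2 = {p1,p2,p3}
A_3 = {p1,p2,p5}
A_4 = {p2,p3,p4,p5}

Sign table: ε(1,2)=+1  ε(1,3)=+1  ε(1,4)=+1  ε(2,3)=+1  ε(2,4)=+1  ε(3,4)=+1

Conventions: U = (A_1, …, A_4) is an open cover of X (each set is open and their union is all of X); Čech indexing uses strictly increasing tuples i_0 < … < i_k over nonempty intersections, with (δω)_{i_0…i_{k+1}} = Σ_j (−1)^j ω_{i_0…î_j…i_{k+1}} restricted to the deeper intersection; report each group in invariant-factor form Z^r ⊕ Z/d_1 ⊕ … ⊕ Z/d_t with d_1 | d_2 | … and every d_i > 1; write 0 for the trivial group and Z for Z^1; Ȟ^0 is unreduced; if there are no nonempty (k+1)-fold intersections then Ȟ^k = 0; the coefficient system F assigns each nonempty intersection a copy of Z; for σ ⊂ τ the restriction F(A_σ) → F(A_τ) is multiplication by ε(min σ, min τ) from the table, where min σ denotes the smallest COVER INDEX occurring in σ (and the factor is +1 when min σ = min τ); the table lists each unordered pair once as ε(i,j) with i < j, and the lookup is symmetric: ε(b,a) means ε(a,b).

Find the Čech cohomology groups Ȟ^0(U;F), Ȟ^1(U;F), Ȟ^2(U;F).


Ȟ^0(U;F) ≅ Z; Ȟ^1(U;F) ≅ 0; Ȟ^2(U;F) ≅ Z

nonempty intersections:
  A12={p1,p3} A13={p1,p5} A14={p3,p4,p5} A23={p1,p2} A24={p2,p3} A34={p2,p5}
  A123={p1} A124={p3} A134={p5} A234={p2}
C dims 4,6,4; δ0: rk 3, SNF 1^3; δ1: rk 3, SNF 1^3
Ȟ^0: (4−3)−0=1 ⇒ Z
Ȟ^1: (6−3)−3=0 ⇒ 0
Ȟ^2: (4−0)−3=1 ⇒ Z


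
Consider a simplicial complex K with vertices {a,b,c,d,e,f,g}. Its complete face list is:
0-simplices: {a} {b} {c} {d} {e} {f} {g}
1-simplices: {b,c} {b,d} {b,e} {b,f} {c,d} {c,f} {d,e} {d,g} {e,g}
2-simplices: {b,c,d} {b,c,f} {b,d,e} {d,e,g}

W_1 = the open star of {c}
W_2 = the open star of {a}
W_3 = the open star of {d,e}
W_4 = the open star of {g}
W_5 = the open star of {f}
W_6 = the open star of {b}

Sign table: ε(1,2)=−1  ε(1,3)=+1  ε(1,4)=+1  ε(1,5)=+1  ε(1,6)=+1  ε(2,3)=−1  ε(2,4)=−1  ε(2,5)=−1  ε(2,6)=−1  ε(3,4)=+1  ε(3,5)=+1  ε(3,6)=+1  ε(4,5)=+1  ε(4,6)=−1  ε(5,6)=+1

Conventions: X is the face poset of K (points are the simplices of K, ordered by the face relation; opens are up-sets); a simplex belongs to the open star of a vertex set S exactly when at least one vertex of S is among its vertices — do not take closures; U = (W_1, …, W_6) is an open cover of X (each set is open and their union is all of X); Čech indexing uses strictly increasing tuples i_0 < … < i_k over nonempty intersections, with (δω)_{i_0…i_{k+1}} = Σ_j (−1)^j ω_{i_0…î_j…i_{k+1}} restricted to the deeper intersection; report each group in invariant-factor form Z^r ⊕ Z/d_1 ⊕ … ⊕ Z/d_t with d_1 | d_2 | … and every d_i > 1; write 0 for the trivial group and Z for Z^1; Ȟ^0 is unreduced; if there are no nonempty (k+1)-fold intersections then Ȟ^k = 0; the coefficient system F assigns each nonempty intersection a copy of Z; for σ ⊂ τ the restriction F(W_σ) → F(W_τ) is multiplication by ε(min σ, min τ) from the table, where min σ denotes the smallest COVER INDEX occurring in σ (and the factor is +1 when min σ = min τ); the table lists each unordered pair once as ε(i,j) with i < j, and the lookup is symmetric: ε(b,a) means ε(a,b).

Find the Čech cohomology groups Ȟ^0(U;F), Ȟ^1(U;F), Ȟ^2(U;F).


Ȟ^0(U;F) ≅ Z^2,  Ȟ^1(U;F) ≅ 0,  Ȟ^2(U;F) ≅ 0

nonempty intersections:
  W1={{c},{b,c},{c,d},{c,f},{b,c,d},{b,c,f}} W2={{a}} W3={{d},{e},{b,d},{b,e},{c,d},{d,e},{d,g},{e,g},{b,c,d},{b,d,e},{d,e,g}} W4={{g},{d,g},{e,g},{d,e,g}} W5={{f},{b,f},{c,f},{b,c,f}} W6={{b},{b,c},{b,d},{b,e},{b,f},{b,c,d},{b,c,f},{b,d,e}}
  W13={{c,d},{b,c,d}} W15={{c,f},{b,c,f}} W16={{b,c},{b,c,d},{b,c,f}} W34={{d,g},{e,g},{d,e,g}} W36={{b,d},{b,e},{b,c,d},{b,d,e}} W56={{b,f},{b,c,f}}
  W136={{b,c,d}} W156={{b,c,f}}
C dims 6,6,2; δ0: rk 4, SNF 1^4; δ1: rk 2, SNF 1^2
Ȟ^0: (6−4)−0=2 ⇒ Z^2
Ȟ^1: (6−2)−4=0 ⇒ 0
Ȟ^2: (2−0)−2=0 ⇒ 0
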